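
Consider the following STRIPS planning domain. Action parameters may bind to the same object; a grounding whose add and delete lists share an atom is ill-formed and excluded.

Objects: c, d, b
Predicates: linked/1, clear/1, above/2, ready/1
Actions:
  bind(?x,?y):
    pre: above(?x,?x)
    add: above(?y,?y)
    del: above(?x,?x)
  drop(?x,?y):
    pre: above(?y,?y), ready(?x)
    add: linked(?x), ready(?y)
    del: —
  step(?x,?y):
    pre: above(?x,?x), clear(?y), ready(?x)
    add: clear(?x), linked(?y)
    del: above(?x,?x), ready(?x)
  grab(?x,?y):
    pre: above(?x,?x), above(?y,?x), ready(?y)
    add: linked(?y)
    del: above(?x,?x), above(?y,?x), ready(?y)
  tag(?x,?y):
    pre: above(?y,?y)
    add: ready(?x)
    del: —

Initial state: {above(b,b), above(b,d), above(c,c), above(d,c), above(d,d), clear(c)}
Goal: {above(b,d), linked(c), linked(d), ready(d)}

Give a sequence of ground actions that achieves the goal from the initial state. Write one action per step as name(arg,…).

tag(c,c); drop(c,d); drop(d,c)

1. tag(c,c)  →  {above(b,b), above(b,d), above(c,c), above(d,c), above(d,d), clear(c), ready(c)}
2. drop(c,d)  →  {above(b,b), above(b,d), above(c,c), above(d,c), above(d,d), clear(c), linked(c), ready(c), ready(d)}
3. drop(d,c)  →  {above(b,b), above(b,d), above(c,c), above(d,c), above(d,d), clear(c), linked(c), linked(d), ready(c), ready(d)}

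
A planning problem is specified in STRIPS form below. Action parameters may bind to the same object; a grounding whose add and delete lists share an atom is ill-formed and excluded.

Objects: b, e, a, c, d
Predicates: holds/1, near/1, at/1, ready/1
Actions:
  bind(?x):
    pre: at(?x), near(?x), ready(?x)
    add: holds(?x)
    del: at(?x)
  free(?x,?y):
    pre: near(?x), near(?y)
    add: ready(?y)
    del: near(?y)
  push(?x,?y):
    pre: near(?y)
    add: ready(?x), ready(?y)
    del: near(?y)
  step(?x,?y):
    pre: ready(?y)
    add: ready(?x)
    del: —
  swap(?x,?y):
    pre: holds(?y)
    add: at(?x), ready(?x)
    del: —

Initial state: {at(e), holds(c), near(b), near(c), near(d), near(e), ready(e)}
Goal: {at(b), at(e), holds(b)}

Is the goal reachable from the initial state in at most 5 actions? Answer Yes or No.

1. swap(b,c)  →  {at(b), at(e), holds(c), near(b), near(c), near(d), near(e), ready(b), ready(e)}
2. bind(b)  →  {at(e), holds(b), holds(c), near(b), near(c), near(d), near(e), ready(b), ready(e)}
3. swap(b,b)  →  {at(b), at(e), holds(b), holds(c), near(b), near(c), near(d), near(e), ready(b), ready(e)}
optimal plan length = 3; 3 ≤ 5

Yes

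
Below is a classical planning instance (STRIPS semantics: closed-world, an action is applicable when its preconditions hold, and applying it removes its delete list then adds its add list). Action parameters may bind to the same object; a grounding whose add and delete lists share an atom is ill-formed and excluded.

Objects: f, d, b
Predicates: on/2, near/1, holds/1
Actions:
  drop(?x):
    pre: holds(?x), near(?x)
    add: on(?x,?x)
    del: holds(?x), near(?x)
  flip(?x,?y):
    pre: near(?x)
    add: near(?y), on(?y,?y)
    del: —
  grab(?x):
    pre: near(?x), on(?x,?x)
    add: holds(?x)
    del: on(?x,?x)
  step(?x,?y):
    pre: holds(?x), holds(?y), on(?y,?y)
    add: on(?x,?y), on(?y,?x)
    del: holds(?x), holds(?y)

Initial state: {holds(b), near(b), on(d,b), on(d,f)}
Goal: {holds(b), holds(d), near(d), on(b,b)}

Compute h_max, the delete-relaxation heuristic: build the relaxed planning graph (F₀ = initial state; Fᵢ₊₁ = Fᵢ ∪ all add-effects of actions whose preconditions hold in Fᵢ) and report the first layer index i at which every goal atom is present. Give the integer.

2

F0 = init (4 atoms)
F1 = F0 ∪ {near(d), near(f), on(b,b), on(d,d), on(f,f)}  (9 atoms)
F2 = F1 ∪ {holds(d), holds(f)}  (11 atoms)
goal ⊆ F2  ⇒  h_max = 2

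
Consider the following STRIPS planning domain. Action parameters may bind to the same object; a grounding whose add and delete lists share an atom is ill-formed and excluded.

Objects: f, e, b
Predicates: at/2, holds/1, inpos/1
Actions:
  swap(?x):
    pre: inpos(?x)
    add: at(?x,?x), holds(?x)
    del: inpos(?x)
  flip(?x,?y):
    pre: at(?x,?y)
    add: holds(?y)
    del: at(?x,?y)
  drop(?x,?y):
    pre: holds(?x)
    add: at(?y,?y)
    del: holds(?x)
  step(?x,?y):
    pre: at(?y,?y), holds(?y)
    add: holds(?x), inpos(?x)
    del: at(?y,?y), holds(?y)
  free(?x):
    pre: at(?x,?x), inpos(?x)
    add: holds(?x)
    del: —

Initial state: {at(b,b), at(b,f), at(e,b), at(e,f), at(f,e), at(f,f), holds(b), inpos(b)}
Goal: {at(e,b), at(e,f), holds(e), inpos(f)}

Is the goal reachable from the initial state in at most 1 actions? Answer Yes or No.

No

1. flip(f,e)  →  {at(b,b), at(b,f), at(e,b), at(e,f), at(f,f), holds(b), holds(e), inpos(b)}
2. step(f,b)  →  {at(b,f), at(e,b), at(e,f), at(f,f), holds(e), holds(f), inpos(b), inpos(f)}
optimal plan length = 2; 2 > 1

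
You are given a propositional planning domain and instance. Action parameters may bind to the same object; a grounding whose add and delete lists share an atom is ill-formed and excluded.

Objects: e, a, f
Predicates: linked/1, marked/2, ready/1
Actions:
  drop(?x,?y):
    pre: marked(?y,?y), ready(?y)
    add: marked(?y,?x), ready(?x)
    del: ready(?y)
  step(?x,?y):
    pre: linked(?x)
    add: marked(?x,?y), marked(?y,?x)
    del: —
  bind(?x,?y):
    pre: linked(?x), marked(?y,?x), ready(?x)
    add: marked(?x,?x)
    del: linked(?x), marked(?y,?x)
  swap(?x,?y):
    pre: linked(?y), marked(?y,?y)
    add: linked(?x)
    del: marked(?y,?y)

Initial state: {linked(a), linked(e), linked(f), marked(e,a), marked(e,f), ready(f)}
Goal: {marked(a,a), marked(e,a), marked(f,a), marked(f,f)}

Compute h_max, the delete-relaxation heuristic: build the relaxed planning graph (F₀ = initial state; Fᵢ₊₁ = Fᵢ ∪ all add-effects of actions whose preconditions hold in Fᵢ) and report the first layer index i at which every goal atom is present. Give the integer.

1

F0 = init (6 atoms)
F1 = F0 ∪ {marked(a,a), marked(a,e), marked(a,f), marked(e,e), marked(f,a), marked(f,e), marked(f,f)}  (13 atoms)
goal ⊆ F1  ⇒  h_max = 1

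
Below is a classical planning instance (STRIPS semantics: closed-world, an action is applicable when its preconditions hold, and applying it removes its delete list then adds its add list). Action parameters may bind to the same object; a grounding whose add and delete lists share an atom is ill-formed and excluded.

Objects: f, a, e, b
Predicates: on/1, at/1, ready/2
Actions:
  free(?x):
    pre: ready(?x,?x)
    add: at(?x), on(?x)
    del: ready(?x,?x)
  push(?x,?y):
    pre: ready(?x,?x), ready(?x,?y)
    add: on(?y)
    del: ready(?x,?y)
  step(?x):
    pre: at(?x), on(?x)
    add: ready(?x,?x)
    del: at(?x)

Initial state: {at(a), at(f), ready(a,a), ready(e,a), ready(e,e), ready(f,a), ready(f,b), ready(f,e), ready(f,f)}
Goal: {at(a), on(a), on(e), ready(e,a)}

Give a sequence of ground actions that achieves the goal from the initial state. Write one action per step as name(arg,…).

free(a); free(e)

1. free(a)  →  {at(a), at(f), on(a), ready(e,a), ready(e,e), ready(f,a), ready(f,b), ready(f,e), ready(f,f)}
2. free(e)  →  {at(a), at(e), at(f), on(a), on(e), ready(e,a), ready(f,a), ready(f,b), ready(f,e), ready(f,f)}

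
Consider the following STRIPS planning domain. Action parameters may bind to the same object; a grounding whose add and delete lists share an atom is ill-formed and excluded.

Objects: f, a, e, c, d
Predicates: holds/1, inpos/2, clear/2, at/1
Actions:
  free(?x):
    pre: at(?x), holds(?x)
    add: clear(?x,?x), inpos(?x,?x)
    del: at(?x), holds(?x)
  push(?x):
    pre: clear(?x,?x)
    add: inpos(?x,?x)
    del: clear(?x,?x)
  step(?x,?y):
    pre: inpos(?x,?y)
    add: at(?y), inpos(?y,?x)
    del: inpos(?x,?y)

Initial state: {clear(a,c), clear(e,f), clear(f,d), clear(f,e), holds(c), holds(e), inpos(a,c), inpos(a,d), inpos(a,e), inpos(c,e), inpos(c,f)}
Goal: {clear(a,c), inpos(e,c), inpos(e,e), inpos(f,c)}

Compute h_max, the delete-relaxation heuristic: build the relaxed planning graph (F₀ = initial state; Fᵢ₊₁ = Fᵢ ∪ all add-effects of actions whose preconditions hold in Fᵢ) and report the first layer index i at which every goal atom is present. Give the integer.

F0 = init (11 atoms)
F1 = F0 ∪ {at(c), at(d), at(e), at(f), inpos(c,a), inpos(d,a), inpos(e,a), inpos(e,c), inpos(f,c)}  (20 atoms)
F2 = F1 ∪ {at(a), clear(c,c), clear(e,e), inpos(c,c), inpos(e,e)}  (25 atoms)
goal ⊆ F2  ⇒  h_max = 2

2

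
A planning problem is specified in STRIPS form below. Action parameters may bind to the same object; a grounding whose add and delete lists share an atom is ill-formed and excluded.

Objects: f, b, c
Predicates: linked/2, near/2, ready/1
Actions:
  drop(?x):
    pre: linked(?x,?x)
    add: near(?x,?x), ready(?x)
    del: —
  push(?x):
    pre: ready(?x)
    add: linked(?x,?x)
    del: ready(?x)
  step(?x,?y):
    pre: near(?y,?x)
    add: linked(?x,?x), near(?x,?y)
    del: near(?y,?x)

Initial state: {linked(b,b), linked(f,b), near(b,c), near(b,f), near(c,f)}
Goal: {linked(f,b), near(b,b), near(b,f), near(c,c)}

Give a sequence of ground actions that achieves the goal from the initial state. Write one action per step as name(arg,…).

drop(b); step(c,b); drop(c)

1. drop(b)  →  {linked(b,b), linked(f,b), near(b,b), near(b,c), near(b,f), near(c,f), ready(b)}
2. step(c,b)  →  {linked(b,b), linked(c,c), linked(f,b), near(b,b), near(b,f), near(c,b), near(c,f), ready(b)}
3. drop(c)  →  {linked(b,b), linked(c,c), linked(f,b), near(b,b), near(b,f), near(c,b), near(c,c), near(c,f), ready(b), ready(c)}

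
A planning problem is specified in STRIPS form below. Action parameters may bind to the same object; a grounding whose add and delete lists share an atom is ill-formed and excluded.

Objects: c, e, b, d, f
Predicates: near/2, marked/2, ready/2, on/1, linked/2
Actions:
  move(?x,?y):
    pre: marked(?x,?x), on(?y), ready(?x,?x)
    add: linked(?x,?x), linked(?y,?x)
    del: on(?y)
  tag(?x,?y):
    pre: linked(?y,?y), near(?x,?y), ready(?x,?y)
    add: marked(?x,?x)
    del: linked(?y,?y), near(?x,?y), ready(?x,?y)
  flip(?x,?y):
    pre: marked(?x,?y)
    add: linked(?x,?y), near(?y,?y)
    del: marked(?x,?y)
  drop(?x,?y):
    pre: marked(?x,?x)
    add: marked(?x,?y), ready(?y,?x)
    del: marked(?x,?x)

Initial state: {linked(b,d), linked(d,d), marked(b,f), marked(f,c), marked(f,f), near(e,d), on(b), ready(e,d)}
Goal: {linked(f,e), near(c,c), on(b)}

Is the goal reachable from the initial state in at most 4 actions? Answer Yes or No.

Yes

1. flip(f,c)  →  {linked(b,d), linked(d,d), linked(f,c), marked(b,f), marked(f,f), near(c,c), near(e,d), on(b), ready(e,d)}
2. drop(f,e)  →  {linked(b,d), linked(d,d), linked(f,c), marked(b,f), marked(f,e), near(c,c), near(e,d), on(b), ready(e,d), ready(e,f)}
3. flip(f,e)  →  {linked(b,d), linked(d,d), linked(f,c), linked(f,e), marked(b,f), near(c,c), near(e,d), near(e,e), on(b), ready(e,d), ready(e,f)}
optimal plan length = 3; 3 ≤ 4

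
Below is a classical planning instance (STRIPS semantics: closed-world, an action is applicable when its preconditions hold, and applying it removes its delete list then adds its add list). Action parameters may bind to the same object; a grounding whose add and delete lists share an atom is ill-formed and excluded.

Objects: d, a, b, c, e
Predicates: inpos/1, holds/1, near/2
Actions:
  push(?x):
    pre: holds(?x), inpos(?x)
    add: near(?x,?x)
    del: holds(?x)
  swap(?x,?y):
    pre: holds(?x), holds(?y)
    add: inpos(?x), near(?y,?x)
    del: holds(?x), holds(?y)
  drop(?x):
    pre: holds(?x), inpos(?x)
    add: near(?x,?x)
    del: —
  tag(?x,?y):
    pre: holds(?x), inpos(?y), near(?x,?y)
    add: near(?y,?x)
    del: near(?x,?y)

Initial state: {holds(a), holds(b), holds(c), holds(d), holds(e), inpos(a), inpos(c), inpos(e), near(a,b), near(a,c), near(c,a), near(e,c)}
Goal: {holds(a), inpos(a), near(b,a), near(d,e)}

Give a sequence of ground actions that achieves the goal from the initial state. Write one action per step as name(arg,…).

swap(b,b); swap(e,d); tag(a,b)

1. swap(b,b)  →  {holds(a), holds(c), holds(d), holds(e), inpos(a), inpos(b), inpos(c), inpos(e), near(a,b), near(a,c), near(b,b), near(c,a), near(e,c)}
2. swap(e,d)  →  {holds(a), holds(c), inpos(a), inpos(b), inpos(c), inpos(e), near(a,b), near(a,c), near(b,b), near(c,a), near(d,e), near(e,c)}
3. tag(a,b)  →  {holds(a), holds(c), inpos(a), inpos(b), inpos(c), inpos(e), near(a,c), near(b,a), near(b,b), near(c,a), near(d,e), near(e,c)}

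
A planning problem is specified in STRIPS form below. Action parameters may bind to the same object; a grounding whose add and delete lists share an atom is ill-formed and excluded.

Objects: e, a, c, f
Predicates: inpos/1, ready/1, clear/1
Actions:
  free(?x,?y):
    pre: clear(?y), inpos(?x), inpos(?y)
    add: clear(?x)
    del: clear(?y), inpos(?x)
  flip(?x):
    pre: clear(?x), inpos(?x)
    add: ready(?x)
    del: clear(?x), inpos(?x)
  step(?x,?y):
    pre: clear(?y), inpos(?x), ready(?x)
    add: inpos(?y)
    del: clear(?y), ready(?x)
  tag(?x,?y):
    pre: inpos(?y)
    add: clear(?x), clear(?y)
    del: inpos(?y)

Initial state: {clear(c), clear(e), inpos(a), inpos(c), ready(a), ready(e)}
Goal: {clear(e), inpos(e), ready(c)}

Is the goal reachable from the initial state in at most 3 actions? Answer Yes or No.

1. flip(c)  →  {clear(e), inpos(a), ready(a), ready(c), ready(e)}
2. step(a,e)  →  {inpos(a), inpos(e), ready(c), ready(e)}
3. tag(e,a)  →  {clear(a), clear(e), inpos(e), ready(c), ready(e)}
optimal plan length = 3; 3 ≤ 3

Yes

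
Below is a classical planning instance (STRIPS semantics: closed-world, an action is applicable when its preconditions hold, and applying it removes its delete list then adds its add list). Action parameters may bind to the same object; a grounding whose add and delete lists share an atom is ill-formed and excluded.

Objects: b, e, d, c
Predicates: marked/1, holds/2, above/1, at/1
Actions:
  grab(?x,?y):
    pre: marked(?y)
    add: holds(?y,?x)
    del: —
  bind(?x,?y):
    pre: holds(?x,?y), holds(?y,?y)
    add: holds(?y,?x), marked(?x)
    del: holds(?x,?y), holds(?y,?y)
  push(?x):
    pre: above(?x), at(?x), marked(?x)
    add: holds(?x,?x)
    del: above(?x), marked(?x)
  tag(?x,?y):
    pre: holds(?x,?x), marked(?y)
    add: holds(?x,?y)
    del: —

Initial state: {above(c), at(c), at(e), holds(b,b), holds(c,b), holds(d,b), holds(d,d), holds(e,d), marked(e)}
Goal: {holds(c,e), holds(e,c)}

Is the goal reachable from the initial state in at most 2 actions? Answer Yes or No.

1. grab(c,e)  →  {above(c), at(c), at(e), holds(b,b), holds(c,b), holds(d,b), holds(d,d), holds(e,c), holds(e,d), marked(e)}
2. bind(c,b)  →  {above(c), at(c), at(e), holds(b,c), holds(d,b), holds(d,d), holds(e,c), holds(e,d), marked(c), marked(e)}
3. grab(e,c)  →  {above(c), at(c), at(e), holds(b,c), holds(c,e), holds(d,b), holds(d,d), holds(e,c), holds(e,d), marked(c), marked(e)}
optimal plan length = 3; 3 > 2

No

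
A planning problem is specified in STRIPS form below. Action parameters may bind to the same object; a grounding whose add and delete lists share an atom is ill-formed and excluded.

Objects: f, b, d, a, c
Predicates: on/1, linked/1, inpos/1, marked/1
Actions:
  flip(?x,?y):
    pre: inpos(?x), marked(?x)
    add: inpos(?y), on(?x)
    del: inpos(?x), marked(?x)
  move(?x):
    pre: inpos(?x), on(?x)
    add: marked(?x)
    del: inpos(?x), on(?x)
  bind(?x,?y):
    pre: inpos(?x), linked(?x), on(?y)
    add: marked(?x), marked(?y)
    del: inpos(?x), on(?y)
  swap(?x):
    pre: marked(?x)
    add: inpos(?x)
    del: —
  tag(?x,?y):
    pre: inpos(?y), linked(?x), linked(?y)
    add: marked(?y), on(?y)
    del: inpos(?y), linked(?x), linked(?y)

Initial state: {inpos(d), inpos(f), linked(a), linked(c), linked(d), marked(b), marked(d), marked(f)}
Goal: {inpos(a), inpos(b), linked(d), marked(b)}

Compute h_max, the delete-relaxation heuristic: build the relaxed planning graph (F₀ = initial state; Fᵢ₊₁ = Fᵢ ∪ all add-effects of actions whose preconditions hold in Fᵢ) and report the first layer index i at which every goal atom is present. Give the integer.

F0 = init (8 atoms)
F1 = F0 ∪ {inpos(a), inpos(b), inpos(c), on(d), on(f)}  (13 atoms)
goal ⊆ F1  ⇒  h_max = 1

1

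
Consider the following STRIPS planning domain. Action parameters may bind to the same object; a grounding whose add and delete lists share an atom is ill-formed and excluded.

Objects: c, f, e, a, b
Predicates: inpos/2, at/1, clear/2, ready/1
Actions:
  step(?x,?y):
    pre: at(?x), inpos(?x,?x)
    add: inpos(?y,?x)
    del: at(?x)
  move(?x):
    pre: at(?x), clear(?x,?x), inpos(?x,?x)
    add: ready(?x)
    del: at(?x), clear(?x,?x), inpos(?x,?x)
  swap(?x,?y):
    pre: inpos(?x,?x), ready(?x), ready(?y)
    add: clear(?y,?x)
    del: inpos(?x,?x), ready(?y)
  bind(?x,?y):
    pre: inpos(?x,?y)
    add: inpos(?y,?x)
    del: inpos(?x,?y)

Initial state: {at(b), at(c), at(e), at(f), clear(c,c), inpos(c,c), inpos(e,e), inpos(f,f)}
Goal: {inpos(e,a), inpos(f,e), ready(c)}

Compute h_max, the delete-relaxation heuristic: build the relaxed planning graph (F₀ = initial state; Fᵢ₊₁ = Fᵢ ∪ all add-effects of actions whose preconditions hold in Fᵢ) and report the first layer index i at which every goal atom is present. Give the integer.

2

F0 = init (8 atoms)
F1 = F0 ∪ {inpos(a,c), inpos(a,e), inpos(a,f), inpos(b,c), inpos(b,e), inpos(b,f), inpos(c,e), inpos(c,f), inpos(e,c), inpos(e,f), inpos(f,c), inpos(f,e), ready(c)}  (21 atoms)
F2 = F1 ∪ {inpos(c,a), inpos(c,b), inpos(e,a), inpos(e,b), inpos(f,a), inpos(f,b)}  (27 atoms)
goal ⊆ F2  ⇒  h_max = 2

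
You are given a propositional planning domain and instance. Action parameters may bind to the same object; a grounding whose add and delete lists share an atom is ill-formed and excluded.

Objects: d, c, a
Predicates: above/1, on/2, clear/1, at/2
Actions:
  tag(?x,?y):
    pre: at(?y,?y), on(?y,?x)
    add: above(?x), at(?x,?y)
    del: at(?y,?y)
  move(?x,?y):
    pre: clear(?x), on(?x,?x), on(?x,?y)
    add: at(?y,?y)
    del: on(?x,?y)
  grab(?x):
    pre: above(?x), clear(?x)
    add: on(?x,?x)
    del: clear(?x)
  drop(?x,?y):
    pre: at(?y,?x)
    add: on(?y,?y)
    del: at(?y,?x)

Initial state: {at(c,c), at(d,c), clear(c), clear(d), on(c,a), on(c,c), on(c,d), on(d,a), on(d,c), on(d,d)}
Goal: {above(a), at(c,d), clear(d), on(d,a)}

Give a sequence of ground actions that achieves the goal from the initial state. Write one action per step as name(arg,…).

1. tag(a,c)  →  {above(a), at(a,c), at(d,c), clear(c), clear(d), on(c,a), on(c,c), on(c,d), on(d,a), on(d,c), on(d,d)}
2. move(d,d)  →  {above(a), at(a,c), at(d,c), at(d,d), clear(c), clear(d), on(c,a), on(c,c), on(c,d), on(d,a), on(d,c)}
3. tag(c,d)  →  {above(a), above(c), at(a,c), at(c,d), at(d,c), clear(c), clear(d), on(c,a), on(c,c), on(c,d), on(d,a), on(d,c)}

tag(a,c); move(d,d); tag(c,d)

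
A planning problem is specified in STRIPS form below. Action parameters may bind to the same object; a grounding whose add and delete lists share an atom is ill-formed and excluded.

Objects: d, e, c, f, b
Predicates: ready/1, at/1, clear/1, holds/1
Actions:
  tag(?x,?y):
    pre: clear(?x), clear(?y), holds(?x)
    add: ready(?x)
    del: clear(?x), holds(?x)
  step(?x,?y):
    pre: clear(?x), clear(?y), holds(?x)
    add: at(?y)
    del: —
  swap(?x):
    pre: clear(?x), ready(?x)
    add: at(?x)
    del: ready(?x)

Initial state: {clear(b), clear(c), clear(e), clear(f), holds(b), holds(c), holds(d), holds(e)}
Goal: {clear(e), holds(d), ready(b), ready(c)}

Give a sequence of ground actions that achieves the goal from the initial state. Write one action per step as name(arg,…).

1. tag(c,e)  →  {clear(b), clear(e), clear(f), holds(b), holds(d), holds(e), ready(c)}
2. tag(b,e)  →  {clear(e), clear(f), holds(d), holds(e), ready(b), ready(c)}

tag(c,e); tag(b,e)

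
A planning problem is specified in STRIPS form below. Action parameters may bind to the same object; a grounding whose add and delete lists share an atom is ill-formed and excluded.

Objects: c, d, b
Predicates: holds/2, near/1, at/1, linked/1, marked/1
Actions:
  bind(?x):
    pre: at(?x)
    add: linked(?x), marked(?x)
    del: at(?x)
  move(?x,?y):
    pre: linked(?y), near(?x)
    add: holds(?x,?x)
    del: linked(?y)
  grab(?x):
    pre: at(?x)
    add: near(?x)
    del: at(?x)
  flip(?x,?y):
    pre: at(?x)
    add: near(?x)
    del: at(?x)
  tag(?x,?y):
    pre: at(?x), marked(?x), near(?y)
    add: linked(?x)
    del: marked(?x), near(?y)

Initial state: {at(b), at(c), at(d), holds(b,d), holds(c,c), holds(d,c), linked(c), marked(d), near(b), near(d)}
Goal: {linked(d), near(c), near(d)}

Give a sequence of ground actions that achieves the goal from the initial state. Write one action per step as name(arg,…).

1. bind(d)  →  {at(b), at(c), holds(b,d), holds(c,c), holds(d,c), linked(c), linked(d), marked(d), near(b), near(d)}
2. grab(c)  →  {at(b), holds(b,d), holds(c,c), holds(d,c), linked(c), linked(d), marked(d), near(b), near(c), near(d)}

bind(d); grab(c)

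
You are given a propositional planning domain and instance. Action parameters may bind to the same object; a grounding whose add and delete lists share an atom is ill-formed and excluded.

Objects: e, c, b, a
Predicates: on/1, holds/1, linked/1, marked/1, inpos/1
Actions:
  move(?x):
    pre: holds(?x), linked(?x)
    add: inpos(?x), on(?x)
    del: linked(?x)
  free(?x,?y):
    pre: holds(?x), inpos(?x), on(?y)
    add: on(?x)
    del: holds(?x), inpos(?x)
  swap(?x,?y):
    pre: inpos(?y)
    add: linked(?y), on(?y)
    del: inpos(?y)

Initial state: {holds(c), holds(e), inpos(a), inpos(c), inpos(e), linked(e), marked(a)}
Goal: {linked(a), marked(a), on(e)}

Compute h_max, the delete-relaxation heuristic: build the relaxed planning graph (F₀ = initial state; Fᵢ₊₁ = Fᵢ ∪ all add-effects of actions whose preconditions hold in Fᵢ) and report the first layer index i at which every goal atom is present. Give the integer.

F0 = init (7 atoms)
F1 = F0 ∪ {linked(a), linked(c), on(a), on(c), on(e)}  (12 atoms)
goal ⊆ F1  ⇒  h_max = 1

1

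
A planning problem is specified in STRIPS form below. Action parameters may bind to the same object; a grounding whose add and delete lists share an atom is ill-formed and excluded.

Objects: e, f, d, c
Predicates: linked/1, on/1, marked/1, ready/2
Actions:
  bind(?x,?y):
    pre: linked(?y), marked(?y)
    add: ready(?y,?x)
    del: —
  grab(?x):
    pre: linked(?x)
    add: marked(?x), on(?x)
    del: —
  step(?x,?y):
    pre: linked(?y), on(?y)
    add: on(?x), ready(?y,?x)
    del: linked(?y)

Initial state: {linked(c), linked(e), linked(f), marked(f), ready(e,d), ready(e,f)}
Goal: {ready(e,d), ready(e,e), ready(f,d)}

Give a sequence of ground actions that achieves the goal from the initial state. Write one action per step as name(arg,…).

bind(d,f); grab(e); bind(e,e)

1. bind(d,f)  →  {linked(c), linked(e), linked(f), marked(f), ready(e,d), ready(e,f), ready(f,d)}
2. grab(e)  →  {linked(c), linked(e), linked(f), marked(e), marked(f), on(e), ready(e,d), ready(e,f), ready(f,d)}
3. bind(e,e)  →  {linked(c), linked(e), linked(f), marked(e), marked(f), on(e), ready(e,d), ready(e,e), ready(e,f), ready(f,d)}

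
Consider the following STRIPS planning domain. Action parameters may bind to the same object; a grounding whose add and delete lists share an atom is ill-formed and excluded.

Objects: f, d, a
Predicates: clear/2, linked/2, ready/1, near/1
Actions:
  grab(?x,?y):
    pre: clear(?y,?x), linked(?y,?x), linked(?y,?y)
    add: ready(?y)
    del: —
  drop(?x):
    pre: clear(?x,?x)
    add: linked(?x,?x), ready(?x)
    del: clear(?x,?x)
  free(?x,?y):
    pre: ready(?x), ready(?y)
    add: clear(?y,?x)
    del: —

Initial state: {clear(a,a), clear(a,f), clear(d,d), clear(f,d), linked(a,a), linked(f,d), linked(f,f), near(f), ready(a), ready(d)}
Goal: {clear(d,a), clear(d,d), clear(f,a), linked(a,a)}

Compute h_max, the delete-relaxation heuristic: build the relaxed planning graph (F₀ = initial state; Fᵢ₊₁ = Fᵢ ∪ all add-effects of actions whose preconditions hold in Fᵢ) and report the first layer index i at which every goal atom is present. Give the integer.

F0 = init (10 atoms)
F1 = F0 ∪ {clear(a,d), clear(d,a), linked(d,d), ready(f)}  (14 atoms)
F2 = F1 ∪ {clear(d,f), clear(f,a), clear(f,f)}  (17 atoms)
goal ⊆ F2  ⇒  h_max = 2

2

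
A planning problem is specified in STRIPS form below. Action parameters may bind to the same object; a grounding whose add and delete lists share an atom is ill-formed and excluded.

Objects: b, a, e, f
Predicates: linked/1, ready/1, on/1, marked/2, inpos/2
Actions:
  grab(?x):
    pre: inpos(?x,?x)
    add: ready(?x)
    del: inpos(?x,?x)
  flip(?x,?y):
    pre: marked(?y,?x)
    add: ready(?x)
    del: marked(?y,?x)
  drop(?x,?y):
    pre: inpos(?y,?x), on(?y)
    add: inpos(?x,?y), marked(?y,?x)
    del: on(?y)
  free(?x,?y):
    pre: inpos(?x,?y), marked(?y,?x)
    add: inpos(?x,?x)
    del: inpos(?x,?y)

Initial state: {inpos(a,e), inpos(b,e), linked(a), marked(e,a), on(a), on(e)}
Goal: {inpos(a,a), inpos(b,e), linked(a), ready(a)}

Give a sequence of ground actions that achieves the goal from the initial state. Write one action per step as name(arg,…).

free(a,e); flip(a,e)

1. free(a,e)  →  {inpos(a,a), inpos(b,e), linked(a), marked(e,a), on(a), on(e)}
2. flip(a,e)  →  {inpos(a,a), inpos(b,e), linked(a), on(a), on(e), ready(a)}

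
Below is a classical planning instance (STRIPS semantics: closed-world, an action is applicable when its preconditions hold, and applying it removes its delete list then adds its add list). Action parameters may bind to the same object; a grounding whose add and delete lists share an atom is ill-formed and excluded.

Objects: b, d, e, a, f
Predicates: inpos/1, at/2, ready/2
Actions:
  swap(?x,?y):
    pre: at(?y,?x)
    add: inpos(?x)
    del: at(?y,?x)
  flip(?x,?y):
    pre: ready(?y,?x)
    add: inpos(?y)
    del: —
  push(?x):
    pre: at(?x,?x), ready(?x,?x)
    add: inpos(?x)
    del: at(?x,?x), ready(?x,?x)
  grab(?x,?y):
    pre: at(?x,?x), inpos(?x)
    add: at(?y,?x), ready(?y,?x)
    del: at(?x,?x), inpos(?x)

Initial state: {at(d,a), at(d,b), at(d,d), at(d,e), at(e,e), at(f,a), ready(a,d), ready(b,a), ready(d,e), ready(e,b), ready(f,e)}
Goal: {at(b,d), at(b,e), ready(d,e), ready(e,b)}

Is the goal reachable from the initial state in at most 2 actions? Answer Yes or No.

1. swap(e,d)  →  {at(d,a), at(d,b), at(d,d), at(e,e), at(f,a), inpos(e), ready(a,d), ready(b,a), ready(d,e), ready(e,b), ready(f,e)}
2. flip(e,d)  →  {at(d,a), at(d,b), at(d,d), at(e,e), at(f,a), inpos(d), inpos(e), ready(a,d), ready(b,a), ready(d,e), ready(e,b), ready(f,e)}
3. grab(d,b)  →  {at(b,d), at(d,a), at(d,b), at(e,e), at(f,a), inpos(e), ready(a,d), ready(b,a), ready(b,d), ready(d,e), ready(e,b), ready(f,e)}
4. grab(e,b)  →  {at(b,d), at(b,e), at(d,a), at(d,b), at(f,a), ready(a,d), ready(b,a), ready(b,d), ready(b,e), ready(d,e), ready(e,b), ready(f,e)}
optimal plan length = 4; 4 > 2

No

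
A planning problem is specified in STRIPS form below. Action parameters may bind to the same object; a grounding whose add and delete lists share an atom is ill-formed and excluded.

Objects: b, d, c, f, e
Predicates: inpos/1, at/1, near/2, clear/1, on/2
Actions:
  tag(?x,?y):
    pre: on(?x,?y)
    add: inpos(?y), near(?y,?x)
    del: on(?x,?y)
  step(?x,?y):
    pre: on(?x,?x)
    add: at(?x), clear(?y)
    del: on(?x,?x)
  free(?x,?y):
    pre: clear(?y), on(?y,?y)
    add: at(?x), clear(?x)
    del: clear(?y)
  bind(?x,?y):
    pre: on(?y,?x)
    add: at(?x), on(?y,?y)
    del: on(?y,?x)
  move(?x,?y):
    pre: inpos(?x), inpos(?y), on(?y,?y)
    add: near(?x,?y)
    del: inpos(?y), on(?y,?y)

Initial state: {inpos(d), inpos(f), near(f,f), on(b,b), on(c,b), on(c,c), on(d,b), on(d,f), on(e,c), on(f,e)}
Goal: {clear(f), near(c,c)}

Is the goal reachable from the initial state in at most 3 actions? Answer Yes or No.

1. tag(c,c)  →  {inpos(c), inpos(d), inpos(f), near(c,c), near(f,f), on(b,b), on(c,b), on(d,b), on(d,f), on(e,c), on(f,e)}
2. step(b,f)  →  {at(b), clear(f), inpos(c), inpos(d), inpos(f), near(c,c), near(f,f), on(c,b), on(d,b), on(d,f), on(e,c), on(f,e)}
optimal plan length = 2; 2 ≤ 3

Yes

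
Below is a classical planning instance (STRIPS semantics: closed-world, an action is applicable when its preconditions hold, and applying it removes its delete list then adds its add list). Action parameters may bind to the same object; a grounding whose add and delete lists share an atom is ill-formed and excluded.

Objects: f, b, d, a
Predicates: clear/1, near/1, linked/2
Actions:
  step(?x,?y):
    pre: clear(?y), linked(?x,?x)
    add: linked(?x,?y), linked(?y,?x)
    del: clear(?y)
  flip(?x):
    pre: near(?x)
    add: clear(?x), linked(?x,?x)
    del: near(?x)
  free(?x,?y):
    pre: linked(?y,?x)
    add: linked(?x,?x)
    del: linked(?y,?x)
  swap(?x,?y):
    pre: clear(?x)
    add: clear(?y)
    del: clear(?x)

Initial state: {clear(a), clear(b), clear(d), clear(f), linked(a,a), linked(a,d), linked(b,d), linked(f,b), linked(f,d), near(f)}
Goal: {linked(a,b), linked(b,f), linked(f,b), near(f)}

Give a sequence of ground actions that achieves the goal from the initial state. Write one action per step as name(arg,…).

step(a,b); free(b,f); step(b,f)

1. step(a,b)  →  {clear(a), clear(d), clear(f), linked(a,a), linked(a,b), linked(a,d), linked(b,a), linked(b,d), linked(f,b), linked(f,d), near(f)}
2. free(b,f)  →  {clear(a), clear(d), clear(f), linked(a,a), linked(a,b), linked(a,d), linked(b,a), linked(b,b), linked(b,d), linked(f,d), near(f)}
3. step(b,f)  →  {clear(a), clear(d), linked(a,a), linked(a,b), linked(a,d), linked(b,a), linked(b,b), linked(b,d), linked(b,f), linked(f,b), linked(f,d), near(f)}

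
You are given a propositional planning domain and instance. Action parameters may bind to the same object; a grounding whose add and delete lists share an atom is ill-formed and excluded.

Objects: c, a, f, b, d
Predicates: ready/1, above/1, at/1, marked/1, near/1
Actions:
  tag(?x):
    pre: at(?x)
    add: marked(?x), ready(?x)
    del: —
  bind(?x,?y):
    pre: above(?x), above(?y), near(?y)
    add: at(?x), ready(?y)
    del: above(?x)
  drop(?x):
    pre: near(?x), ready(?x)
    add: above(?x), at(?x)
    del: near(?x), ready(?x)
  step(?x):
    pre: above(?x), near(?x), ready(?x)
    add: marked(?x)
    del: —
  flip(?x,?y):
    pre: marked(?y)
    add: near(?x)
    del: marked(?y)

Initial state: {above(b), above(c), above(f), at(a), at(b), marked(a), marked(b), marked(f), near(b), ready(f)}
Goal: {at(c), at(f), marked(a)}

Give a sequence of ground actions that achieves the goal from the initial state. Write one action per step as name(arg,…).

bind(c,b); bind(f,b)

1. bind(c,b)  →  {above(b), above(f), at(a), at(b), at(c), marked(a), marked(b), marked(f), near(b), ready(b), ready(f)}
2. bind(f,b)  →  {above(b), at(a), at(b), at(c), at(f), marked(a), marked(b), marked(f), near(b), ready(b), ready(f)}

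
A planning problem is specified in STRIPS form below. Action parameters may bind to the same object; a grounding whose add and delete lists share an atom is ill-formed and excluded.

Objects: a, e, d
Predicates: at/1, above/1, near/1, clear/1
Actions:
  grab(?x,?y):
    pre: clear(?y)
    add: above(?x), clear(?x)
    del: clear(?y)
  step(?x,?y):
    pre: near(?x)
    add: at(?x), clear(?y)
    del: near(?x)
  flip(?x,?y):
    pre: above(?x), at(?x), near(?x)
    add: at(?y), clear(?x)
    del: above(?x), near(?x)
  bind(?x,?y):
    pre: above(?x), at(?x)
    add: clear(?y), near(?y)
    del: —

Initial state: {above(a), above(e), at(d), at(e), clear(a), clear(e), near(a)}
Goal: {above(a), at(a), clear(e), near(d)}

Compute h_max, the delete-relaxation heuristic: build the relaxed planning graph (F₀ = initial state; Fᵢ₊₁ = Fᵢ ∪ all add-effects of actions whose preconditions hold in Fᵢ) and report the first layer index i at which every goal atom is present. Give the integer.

F0 = init (7 atoms)
F1 = F0 ∪ {above(d), at(a), clear(d), near(d), near(e)}  (12 atoms)
goal ⊆ F1  ⇒  h_max = 1

1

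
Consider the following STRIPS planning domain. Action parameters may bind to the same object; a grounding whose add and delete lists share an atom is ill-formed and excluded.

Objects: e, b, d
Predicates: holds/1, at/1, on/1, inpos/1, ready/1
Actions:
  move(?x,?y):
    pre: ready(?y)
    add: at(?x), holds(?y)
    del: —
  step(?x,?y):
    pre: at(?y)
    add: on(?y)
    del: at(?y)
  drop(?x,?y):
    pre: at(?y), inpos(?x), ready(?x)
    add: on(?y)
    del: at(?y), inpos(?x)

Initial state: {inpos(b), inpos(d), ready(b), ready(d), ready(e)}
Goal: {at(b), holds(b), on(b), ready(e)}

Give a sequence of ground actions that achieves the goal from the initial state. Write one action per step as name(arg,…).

1. move(b,e)  →  {at(b), holds(e), inpos(b), inpos(d), ready(b), ready(d), ready(e)}
2. step(e,b)  →  {holds(e), inpos(b), inpos(d), on(b), ready(b), ready(d), ready(e)}
3. move(b,b)  →  {at(b), holds(b), holds(e), inpos(b), inpos(d), on(b), ready(b), ready(d), ready(e)}

move(b,e); step(e,b); move(b,b)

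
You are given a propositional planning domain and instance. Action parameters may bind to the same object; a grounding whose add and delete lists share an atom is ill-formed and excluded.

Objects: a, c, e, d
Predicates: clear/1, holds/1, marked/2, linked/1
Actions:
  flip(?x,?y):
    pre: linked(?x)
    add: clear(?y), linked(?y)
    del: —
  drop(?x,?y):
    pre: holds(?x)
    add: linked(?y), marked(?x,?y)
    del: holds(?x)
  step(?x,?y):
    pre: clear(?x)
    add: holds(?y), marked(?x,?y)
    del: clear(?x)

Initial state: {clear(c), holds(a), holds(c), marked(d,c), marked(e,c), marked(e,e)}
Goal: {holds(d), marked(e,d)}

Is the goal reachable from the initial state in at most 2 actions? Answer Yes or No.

1. drop(a,a)  →  {clear(c), holds(c), linked(a), marked(a,a), marked(d,c), marked(e,c), marked(e,e)}
2. flip(a,e)  →  {clear(c), clear(e), holds(c), linked(a), linked(e), marked(a,a), marked(d,c), marked(e,c), marked(e,e)}
3. step(e,d)  →  {clear(c), holds(c), holds(d), linked(a), linked(e), marked(a,a), marked(d,c), marked(e,c), marked(e,d), marked(e,e)}
optimal plan length = 3; 3 > 2

No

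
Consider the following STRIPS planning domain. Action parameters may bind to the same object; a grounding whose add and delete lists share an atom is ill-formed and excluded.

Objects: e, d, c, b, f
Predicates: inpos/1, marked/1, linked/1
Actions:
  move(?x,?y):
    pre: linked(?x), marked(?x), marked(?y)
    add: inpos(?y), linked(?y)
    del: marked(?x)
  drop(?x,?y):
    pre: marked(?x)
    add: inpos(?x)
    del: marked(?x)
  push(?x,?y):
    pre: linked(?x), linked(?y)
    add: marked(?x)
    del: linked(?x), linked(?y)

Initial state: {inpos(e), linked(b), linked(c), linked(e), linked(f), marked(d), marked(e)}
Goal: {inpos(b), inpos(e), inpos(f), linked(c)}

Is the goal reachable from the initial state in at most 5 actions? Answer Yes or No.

Yes

1. push(b,e)  →  {inpos(e), linked(c), linked(f), marked(b), marked(d), marked(e)}
2. drop(b,e)  →  {inpos(b), inpos(e), linked(c), linked(f), marked(d), marked(e)}
3. push(f,f)  →  {inpos(b), inpos(e), linked(c), marked(d), marked(e), marked(f)}
4. drop(f,e)  →  {inpos(b), inpos(e), inpos(f), linked(c), marked(d), marked(e)}
optimal plan length = 4; 4 ≤ 5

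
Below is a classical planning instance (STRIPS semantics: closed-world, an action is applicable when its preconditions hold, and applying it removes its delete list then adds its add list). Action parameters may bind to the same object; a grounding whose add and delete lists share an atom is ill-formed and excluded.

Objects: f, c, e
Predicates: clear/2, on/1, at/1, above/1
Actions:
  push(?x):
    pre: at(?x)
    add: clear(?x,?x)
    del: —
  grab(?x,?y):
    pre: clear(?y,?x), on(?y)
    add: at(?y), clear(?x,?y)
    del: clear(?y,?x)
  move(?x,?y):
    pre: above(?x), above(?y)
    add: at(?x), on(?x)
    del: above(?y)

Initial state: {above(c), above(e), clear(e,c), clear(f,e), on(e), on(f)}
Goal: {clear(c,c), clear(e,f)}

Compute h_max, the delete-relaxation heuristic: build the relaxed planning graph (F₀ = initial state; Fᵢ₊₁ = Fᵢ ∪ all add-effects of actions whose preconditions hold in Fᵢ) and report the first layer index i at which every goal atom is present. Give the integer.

2

F0 = init (6 atoms)
F1 = F0 ∪ {at(c), at(e), at(f), clear(c,e), clear(e,f), on(c)}  (12 atoms)
F2 = F1 ∪ {clear(c,c), clear(e,e), clear(f,f)}  (15 atoms)
goal ⊆ F2  ⇒  h_max = 2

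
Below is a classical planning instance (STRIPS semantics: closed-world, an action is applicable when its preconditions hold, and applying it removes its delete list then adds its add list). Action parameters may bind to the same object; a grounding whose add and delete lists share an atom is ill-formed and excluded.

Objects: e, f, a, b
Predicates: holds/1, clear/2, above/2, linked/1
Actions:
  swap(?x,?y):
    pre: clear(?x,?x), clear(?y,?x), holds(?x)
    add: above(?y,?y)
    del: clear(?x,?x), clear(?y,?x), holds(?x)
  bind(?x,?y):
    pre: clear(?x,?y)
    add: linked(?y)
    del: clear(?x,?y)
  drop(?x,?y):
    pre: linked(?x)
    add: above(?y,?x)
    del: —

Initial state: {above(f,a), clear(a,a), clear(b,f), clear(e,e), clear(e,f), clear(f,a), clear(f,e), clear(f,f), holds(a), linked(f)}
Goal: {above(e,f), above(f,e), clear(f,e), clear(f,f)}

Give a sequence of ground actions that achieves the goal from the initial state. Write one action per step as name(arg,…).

bind(e,e); drop(e,f); drop(f,e)

1. bind(e,e)  →  {above(f,a), clear(a,a), clear(b,f), clear(e,f), clear(f,a), clear(f,e), clear(f,f), holds(a), linked(e), linked(f)}
2. drop(e,f)  →  {above(f,a), above(f,e), clear(a,a), clear(b,f), clear(e,f), clear(f,a), clear(f,e), clear(f,f), holds(a), linked(e), linked(f)}
3. drop(f,e)  →  {above(e,f), above(f,a), above(f,e), clear(a,a), clear(b,f), clear(e,f), clear(f,a), clear(f,e), clear(f,f), holds(a), linked(e), linked(f)}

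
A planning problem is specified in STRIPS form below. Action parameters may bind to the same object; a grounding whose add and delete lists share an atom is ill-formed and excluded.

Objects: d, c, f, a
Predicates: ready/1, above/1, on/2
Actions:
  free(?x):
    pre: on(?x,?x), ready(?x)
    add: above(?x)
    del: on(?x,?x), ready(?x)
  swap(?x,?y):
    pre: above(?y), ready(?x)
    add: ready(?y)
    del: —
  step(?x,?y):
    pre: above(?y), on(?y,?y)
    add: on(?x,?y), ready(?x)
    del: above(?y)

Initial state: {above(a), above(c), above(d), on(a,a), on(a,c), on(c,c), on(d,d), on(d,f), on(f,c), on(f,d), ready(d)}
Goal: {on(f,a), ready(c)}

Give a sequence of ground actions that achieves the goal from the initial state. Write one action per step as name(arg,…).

1. swap(d,c)  →  {above(a), above(c), above(d), on(a,a), on(a,c), on(c,c), on(d,d), on(d,f), on(f,c), on(f,d), ready(c), ready(d)}
2. step(f,a)  →  {above(c), above(d), on(a,a), on(a,c), on(c,c), on(d,d), on(d,f), on(f,a), on(f,c), on(f,d), ready(c), ready(d), ready(f)}

swap(d,c); step(f,a)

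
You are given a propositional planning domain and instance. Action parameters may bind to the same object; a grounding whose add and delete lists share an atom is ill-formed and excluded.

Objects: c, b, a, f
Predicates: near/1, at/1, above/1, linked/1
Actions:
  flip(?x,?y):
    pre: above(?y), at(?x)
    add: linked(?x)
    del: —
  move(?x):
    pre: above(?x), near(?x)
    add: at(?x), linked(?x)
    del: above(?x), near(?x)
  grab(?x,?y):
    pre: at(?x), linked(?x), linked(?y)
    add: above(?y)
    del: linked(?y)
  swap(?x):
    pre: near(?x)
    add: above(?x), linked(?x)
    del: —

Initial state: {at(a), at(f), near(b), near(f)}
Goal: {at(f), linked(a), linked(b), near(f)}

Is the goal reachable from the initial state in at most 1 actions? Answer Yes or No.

No

1. swap(b)  →  {above(b), at(a), at(f), linked(b), near(b), near(f)}
2. flip(a,b)  →  {above(b), at(a), at(f), linked(a), linked(b), near(b), near(f)}
optimal plan length = 2; 2 > 1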